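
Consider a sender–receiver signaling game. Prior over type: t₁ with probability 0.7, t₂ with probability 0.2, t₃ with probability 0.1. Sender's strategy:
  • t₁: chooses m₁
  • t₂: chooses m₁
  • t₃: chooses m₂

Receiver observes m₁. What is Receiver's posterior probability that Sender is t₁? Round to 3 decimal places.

P(m₁) = 0.7·1 + 0.2·1 + 0.1·0 = 0.9
P(t₁ | m₁) = (0.7·1) / 0.9 = 0.7 / 0.9 = 0.777778

0.778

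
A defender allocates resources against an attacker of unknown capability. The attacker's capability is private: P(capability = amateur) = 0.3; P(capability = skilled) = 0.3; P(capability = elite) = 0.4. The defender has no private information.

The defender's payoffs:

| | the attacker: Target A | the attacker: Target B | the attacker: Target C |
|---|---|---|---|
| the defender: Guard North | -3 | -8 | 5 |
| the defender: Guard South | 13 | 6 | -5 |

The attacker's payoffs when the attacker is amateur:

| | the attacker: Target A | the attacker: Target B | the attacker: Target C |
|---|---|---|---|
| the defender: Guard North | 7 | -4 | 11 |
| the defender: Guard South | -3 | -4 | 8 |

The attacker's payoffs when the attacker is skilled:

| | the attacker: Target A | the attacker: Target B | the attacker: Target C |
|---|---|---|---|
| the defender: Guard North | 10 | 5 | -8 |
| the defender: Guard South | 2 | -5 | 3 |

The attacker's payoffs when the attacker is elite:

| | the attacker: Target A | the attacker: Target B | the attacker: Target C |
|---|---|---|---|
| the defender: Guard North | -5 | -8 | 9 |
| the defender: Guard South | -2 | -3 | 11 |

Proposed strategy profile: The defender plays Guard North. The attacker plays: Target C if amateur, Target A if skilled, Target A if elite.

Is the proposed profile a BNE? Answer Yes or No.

A profile is a BNE iff every type of every player is best-responding given beliefs about the other side.
The defender plays Guard North: E[Guard North] = 0.3·(5) + 0.3·(-3) + 0.4·(-3) = -0.6; E[Guard South] = 7.6. Not best-responding. ✗
The attacker (capability amateur), facing Guard North: Target A gives 7, Target B gives -4, Target C gives 11. Proposed Target C is best. ✓
The attacker (capability skilled), facing Guard North: Target A gives 10, Target B gives 5, Target C gives -8. Proposed Target A is best. ✓
The attacker (capability elite), facing Guard North: Target A gives -5, Target B gives -8, Target C gives 9. Proposed Target A is not best — profitable deviation exists. ✗

No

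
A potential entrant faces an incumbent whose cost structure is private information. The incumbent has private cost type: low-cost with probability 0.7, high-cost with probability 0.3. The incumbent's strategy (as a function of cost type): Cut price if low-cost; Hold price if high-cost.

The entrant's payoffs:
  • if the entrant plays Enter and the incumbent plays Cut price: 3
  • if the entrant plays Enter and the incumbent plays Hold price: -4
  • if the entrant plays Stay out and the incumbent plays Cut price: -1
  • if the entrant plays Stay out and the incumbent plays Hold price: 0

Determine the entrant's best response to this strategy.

Enter

E[Enter] = 0.7·(3) + 0.3·(-4) = 0.9
E[Stay out] = 0.7·(-1) + 0.3·(0) = -0.7
Best response: Enter (0.9 is the largest).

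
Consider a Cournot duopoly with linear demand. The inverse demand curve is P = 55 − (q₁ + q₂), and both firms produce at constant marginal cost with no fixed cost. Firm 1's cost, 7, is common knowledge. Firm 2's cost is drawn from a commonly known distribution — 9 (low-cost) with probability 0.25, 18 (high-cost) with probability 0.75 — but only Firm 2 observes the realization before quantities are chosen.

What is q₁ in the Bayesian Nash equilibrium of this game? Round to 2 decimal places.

18.92

Type-c best response for Firm 2: q₂(c) = (55 − c)/2 − q₁/2.
Firm 1 maximizes expected profit; its first-order condition is 55 − 2q₁ − E[q₂] − 7 = 0.
Substituting E[q₂] and solving: E[c₂] = 15.75, so q₁ = (55 − 2·7 + 15.75)/3 = 18.9167.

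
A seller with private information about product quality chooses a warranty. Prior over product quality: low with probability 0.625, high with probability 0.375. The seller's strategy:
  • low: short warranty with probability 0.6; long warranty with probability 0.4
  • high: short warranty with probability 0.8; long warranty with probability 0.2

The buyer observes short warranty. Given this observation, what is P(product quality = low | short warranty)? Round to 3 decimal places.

0.556

P(short warranty) = 0.625·0.6 + 0.375·0.8 = 0.675
P(low | short warranty) = (0.625·0.6) / 0.675 = 0.375 / 0.675 = 0.555556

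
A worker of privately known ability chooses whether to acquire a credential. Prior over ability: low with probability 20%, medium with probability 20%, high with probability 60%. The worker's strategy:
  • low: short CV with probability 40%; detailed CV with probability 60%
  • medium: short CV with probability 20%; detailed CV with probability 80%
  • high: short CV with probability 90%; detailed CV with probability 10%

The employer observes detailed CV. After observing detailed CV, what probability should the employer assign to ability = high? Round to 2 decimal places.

P(detailed CV) = 0.2·0.6 + 0.2·0.8 + 0.6·0.1 = 0.34
P(high | detailed CV) = (0.6·0.1) / 0.34 = 0.06 / 0.34 = 0.176471

0.18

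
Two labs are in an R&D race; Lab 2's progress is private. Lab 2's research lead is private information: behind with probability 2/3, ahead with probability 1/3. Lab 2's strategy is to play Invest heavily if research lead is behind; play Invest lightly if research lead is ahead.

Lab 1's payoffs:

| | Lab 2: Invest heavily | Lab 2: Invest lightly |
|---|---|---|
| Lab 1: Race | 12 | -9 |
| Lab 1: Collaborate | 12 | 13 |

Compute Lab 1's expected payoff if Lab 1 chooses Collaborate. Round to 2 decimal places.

Take the expectation over Lab 2's research lead, weighting each type's action by its prior probability.
E[Collaborate] = 2/3·12 + 1/3·13 = 8 + 13/3 = 37/3

12.33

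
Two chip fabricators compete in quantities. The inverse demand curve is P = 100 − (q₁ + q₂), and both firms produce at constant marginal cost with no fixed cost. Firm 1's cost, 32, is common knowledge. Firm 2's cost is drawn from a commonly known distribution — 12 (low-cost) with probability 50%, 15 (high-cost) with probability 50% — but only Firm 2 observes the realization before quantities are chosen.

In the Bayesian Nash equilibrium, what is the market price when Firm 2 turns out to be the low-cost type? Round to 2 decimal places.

47.75

Firm 2 with cost c maximizes (100 − (q₁+q₂) − c)·q₂, giving q₂(c) = (100 − c − q₁)/2.
E[c₂] = 0.5·12 + 0.5·15 = 13.5
Firm 1's FOC against E[q₂] yields q₁ = (100 − 2·32 + E[c₂])/3 = (100 − 64 + 13.5)/3 = 16.5.
q₂(low-cost) = 35.75, so P = 100 − (16.5 + 35.75) = 47.75.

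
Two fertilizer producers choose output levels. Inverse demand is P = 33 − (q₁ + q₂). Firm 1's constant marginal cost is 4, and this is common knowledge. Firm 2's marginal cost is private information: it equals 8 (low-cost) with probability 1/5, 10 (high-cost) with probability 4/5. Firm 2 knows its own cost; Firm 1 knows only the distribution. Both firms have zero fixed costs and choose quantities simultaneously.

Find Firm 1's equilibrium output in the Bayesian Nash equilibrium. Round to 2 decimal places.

11.53

Firm 2 with cost c maximizes (33 − (q₁+q₂) − c)·q₂, giving q₂(c) = (33 − c − q₁)/2.
E[c₂] = 1/5·8 + 4/5·10 = 9.6
Firm 1's FOC against E[q₂] yields q₁ = (33 − 2·4 + E[c₂])/3 = (33 − 8 + 9.6)/3 = 11.5333.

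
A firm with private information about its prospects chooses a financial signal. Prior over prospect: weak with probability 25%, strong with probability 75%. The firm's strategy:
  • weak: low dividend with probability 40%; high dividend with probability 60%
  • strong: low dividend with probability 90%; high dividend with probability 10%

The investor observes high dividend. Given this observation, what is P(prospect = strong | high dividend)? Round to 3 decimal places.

Apply Bayes' rule using the sender's strategy as the likelihood.
P(high dividend) = 0.25·0.6 + 0.75·0.1 = 0.225
P(strong | high dividend) = (0.75·0.1) / 0.225 = 0.075 / 0.225 = 0.333333

0.333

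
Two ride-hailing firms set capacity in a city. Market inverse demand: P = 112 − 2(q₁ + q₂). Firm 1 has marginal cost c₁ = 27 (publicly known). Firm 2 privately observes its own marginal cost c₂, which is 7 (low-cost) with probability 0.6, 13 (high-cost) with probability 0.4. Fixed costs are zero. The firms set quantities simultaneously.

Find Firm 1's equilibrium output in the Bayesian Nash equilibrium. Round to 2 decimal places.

Each type of Firm 2 best-responds to q₁; Firm 1 best-responds to the expected q₂ over Firm 2's types.
Firm 2 with cost c maximizes (112 − 2(q₁+q₂) − c)·q₂, giving q₂(c) = (112 − c − 2q₁)/4.
E[c₂] = 0.6·7 + 0.4·13 = 9.4
Firm 1's FOC against E[q₂] yields q₁ = (112 − 2·27 + E[c₂])/6 = (112 − 54 + 9.4)/6 = 11.2333.

11.23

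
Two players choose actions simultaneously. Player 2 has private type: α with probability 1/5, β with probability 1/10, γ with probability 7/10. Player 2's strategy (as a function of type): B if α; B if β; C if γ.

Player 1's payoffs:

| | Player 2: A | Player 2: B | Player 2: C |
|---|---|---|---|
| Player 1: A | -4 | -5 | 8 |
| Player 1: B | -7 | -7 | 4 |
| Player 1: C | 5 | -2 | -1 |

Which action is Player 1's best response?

A

E[A] = 1/5·(-5) + 1/10·(-5) + 7/10·(8) = 41/10
E[B] = 1/5·(-7) + 1/10·(-7) + 7/10·(4) = 7/10
E[C] = 1/5·(-2) + 1/10·(-2) + 7/10·(-1) = -13/10
Best response: A (41/10 is the largest).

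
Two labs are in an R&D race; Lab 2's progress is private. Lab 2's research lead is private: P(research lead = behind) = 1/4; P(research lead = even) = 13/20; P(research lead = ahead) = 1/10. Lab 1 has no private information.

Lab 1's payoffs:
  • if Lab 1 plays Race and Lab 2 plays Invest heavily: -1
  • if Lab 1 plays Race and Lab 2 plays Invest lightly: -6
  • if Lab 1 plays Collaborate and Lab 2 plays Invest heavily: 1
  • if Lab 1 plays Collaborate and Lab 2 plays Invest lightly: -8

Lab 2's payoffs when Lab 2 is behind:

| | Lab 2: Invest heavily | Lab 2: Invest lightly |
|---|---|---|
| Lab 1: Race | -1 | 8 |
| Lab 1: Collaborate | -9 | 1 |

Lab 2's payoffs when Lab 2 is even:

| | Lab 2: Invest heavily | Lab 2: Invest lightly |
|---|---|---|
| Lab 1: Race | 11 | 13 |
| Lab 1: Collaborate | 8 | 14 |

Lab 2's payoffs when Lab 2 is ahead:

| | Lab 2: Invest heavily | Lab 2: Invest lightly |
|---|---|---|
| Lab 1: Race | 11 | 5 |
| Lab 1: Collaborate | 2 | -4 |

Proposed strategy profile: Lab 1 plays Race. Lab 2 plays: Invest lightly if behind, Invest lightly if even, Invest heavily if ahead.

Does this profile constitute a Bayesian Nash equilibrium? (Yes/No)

Lab 1 plays Race: E[Race] = 1/4·(-6) + 13/20·(-6) + 1/10·(-1) = -11/2; E[Collaborate] = -71/10. Best-responding. ✓
Lab 2 (research lead behind), facing Race: Invest heavily gives -1, Invest lightly gives 8. Proposed Invest lightly is best. ✓
Lab 2 (research lead even), facing Race: Invest heavily gives 11, Invest lightly gives 13. Proposed Invest lightly is best. ✓
Lab 2 (research lead ahead), facing Race: Invest heavily gives 11, Invest lightly gives 5. Proposed Invest heavily is best. ✓

Yes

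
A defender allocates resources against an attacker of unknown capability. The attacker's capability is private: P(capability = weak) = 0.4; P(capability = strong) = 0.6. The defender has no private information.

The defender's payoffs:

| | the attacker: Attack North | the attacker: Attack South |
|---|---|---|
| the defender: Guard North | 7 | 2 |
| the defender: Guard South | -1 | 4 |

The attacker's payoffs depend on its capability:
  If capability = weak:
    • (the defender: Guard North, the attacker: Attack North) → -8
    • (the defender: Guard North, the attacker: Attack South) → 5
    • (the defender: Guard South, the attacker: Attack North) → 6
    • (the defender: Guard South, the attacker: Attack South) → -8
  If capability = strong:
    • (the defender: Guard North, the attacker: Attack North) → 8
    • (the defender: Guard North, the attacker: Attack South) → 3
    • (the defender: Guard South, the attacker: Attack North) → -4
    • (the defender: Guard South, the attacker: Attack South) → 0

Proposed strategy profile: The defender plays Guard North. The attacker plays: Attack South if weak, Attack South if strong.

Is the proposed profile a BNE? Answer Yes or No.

A profile is a BNE iff every type of every player is best-responding given beliefs about the other side.
The defender plays Guard North: E[Guard North] = 0.4·(2) + 0.6·(2) = 2; E[Guard South] = 4. Not best-responding. ✗
The attacker (capability weak), facing Guard North: Attack North gives -8, Attack South gives 5. Proposed Attack South is best. ✓
The attacker (capability strong), facing Guard North: Attack North gives 8, Attack South gives 3. Proposed Attack South is not best — profitable deviation exists. ✗

No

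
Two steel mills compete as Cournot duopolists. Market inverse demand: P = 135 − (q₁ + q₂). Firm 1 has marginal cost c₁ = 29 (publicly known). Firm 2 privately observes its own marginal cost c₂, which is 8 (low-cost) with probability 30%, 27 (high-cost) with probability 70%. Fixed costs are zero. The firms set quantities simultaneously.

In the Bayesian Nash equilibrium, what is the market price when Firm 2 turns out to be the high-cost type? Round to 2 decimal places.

64.62

Type-c best response for Firm 2: q₂(c) = (135 − c)/2 − q₁/2.
Firm 1 maximizes expected profit; its first-order condition is 135 − 2q₁ − E[q₂] − 29 = 0.
Substituting E[q₂] and solving: E[c₂] = 21.3, so q₁ = (135 − 2·29 + 21.3)/3 = 32.7667.
q₂(high-cost) = 37.6167, so P = 135 − (32.7667 + 37.6167) = 64.6167.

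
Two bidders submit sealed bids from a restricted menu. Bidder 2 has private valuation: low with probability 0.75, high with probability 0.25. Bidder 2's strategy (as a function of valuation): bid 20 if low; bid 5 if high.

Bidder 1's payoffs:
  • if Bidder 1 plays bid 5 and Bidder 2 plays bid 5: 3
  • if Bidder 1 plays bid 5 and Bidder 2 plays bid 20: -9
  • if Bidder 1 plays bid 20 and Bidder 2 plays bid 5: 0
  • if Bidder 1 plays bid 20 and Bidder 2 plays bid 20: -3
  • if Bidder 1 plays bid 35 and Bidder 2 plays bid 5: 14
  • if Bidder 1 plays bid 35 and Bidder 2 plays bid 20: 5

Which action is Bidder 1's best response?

bid 35

E[bid 5] = 0.75·(-9) + 0.25·(3) = -6
E[bid 20] = 0.75·(-3) + 0.25·(0) = -2.25
E[bid 35] = 0.75·(5) + 0.25·(14) = 7.25
Best response: bid 35 (7.25 is the largest).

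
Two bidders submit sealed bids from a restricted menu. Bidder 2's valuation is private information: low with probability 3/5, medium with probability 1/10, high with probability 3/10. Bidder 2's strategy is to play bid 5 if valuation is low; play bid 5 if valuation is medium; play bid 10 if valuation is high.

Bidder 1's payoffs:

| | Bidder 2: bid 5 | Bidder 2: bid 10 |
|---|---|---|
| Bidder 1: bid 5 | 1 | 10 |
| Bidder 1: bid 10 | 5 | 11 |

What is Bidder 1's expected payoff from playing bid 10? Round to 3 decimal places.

6.800

E[bid 10] = 3/5·5 + 1/10·5 + 3/10·11 = 3 + 1/2 + 33/10 = 34/5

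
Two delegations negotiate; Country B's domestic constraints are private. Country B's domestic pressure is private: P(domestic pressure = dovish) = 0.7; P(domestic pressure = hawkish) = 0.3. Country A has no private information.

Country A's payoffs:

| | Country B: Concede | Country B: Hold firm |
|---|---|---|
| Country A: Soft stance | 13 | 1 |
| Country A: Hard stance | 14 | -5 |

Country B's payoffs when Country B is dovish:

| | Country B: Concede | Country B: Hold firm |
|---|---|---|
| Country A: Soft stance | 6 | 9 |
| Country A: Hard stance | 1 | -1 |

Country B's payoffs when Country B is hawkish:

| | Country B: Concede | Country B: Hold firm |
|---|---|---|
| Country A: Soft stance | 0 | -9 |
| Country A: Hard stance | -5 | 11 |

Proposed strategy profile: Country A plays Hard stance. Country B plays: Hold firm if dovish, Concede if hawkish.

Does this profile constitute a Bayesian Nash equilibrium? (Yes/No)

A profile is a BNE iff every type of every player is best-responding given beliefs about the other side.
Country A plays Hard stance: E[Hard stance] = 0.7·(-5) + 0.3·(14) = 0.7; E[Soft stance] = 4.6. Not best-responding. ✗
Country B (domestic pressure dovish), facing Hard stance: Concede gives 1, Hold firm gives -1. Proposed Hold firm is not best — profitable deviation exists. ✗
Country B (domestic pressure hawkish), facing Hard stance: Concede gives -5, Hold firm gives 11. Proposed Concede is not best — profitable deviation exists. ✗

No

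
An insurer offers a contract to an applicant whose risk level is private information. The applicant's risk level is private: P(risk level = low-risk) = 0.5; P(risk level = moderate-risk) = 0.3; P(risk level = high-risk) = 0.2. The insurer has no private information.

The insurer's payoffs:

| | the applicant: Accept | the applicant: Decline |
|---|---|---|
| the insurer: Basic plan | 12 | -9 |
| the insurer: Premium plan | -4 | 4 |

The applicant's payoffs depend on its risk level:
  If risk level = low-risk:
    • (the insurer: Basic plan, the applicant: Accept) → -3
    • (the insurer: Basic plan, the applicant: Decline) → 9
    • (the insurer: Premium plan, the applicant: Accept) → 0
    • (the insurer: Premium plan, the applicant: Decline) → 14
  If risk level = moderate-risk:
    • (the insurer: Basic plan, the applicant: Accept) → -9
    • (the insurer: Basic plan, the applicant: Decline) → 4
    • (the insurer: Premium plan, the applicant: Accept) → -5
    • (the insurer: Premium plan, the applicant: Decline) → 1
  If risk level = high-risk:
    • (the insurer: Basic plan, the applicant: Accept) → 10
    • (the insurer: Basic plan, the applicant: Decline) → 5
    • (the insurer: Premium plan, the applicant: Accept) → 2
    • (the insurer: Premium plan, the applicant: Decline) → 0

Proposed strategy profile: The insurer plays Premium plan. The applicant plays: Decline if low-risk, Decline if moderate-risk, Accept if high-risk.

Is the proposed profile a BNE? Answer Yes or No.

Yes

The insurer plays Premium plan: E[Premium plan] = 0.5·(4) + 0.3·(4) + 0.2·(-4) = 2.4; E[Basic plan] = -4.8. Best-responding. ✓
The applicant (risk level low-risk), facing Premium plan: Accept gives 0, Decline gives 14. Proposed Decline is best. ✓
The applicant (risk level moderate-risk), facing Premium plan: Accept gives -5, Decline gives 1. Proposed Decline is best. ✓
The applicant (risk level high-risk), facing Premium plan: Accept gives 2, Decline gives 0. Proposed Accept is best. ✓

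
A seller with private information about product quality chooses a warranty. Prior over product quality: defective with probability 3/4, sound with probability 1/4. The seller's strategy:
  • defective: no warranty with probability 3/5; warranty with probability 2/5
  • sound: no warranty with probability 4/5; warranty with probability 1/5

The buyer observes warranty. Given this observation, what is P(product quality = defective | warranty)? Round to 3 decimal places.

P(warranty) = (3/4)·(2/5) + (1/4)·(1/5) = 7/20
P(defective | warranty) = ((3/4)·(2/5)) / (7/20) = (3/10) / (7/20) = 6/7

0.857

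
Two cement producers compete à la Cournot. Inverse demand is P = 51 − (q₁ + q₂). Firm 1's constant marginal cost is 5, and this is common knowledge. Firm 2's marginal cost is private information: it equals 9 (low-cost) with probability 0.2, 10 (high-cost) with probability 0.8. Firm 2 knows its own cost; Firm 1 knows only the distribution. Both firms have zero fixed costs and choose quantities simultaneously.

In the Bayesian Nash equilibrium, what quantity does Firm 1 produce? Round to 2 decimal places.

Each type of Firm 2 best-responds to q₁; Firm 1 best-responds to the expected q₂ over Firm 2's types.
Firm 2 with cost c maximizes (51 − (q₁+q₂) − c)·q₂, giving q₂(c) = (51 − c − q₁)/2.
E[c₂] = 0.2·9 + 0.8·10 = 9.8
Firm 1's FOC against E[q₂] yields q₁ = (51 − 2·5 + E[c₂])/3 = (51 − 10 + 9.8)/3 = 16.9333.

16.93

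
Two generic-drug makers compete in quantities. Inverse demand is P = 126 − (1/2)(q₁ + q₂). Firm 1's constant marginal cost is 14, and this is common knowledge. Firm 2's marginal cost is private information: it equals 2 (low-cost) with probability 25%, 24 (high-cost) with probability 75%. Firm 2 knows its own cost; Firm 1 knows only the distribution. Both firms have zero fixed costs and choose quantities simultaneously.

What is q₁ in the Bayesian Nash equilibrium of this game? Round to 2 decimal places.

Firm 2 with cost c maximizes (126 − (1/2)(q₁+q₂) − c)·q₂, giving q₂(c) = (126 − c − (1/2)q₁).
E[c₂] = 0.25·2 + 0.75·24 = 18.5
Firm 1's FOC against E[q₂] yields q₁ = (126 − 2·14 + E[c₂])/(3/2) = (126 − 28 + 18.5)/(3/2) = 77.6667.

77.67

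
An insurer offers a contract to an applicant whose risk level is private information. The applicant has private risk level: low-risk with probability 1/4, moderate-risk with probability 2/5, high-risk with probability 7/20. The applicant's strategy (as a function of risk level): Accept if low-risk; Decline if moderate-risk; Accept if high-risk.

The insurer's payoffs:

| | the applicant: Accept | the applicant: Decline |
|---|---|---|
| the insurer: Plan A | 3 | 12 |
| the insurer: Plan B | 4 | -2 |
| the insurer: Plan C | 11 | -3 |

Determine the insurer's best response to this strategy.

Plan A

Compute the insurer's expected payoff for each action, taking the expectation over the applicant's type.
E[Plan A] = 1/4·(3) + 2/5·(12) + 7/20·(3) = 33/5
E[Plan B] = 1/4·(4) + 2/5·(-2) + 7/20·(4) = 8/5
E[Plan C] = 1/4·(11) + 2/5·(-3) + 7/20·(11) = 27/5
Best response: Plan A (33/5 is the largest).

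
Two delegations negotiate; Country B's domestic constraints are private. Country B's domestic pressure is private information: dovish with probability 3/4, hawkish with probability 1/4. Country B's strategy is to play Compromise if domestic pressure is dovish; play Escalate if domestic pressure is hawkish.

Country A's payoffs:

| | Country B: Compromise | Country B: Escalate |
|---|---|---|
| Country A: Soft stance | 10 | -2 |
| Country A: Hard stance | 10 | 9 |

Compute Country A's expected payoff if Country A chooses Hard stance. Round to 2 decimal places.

9.75

E[Hard stance] = 3/4·10 + 1/4·9 = 15/2 + 9/4 = 39/4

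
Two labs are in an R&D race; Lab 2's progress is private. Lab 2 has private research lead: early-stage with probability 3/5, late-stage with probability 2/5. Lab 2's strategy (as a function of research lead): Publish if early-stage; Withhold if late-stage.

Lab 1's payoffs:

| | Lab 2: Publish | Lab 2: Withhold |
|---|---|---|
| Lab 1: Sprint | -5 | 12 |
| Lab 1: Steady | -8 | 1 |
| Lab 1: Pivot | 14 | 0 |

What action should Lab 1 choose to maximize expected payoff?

E[Sprint] = 3/5·(-5) + 2/5·(12) = 9/5
E[Steady] = 3/5·(-8) + 2/5·(1) = -22/5
E[Pivot] = 3/5·(14) + 2/5·(0) = 42/5
Best response: Pivot (42/5 is the largest).

Pivot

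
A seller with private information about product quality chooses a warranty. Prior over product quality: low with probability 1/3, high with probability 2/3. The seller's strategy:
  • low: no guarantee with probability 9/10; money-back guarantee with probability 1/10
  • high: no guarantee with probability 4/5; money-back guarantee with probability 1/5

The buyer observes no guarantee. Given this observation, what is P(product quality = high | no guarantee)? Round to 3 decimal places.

P(no guarantee) = (1/3)·(9/10) + (2/3)·(4/5) = 5/6
P(high | no guarantee) = ((2/3)·(4/5)) / (5/6) = (8/15) / (5/6) = 16/25

0.640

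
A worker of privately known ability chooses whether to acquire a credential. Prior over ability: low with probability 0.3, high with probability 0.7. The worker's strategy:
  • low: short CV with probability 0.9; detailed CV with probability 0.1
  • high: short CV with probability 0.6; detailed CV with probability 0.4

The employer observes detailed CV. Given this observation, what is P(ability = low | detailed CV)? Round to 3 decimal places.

P(detailed CV) = 0.3·0.1 + 0.7·0.4 = 0.31
P(low | detailed CV) = (0.3·0.1) / 0.31 = 0.03 / 0.31 = 0.0967742

0.097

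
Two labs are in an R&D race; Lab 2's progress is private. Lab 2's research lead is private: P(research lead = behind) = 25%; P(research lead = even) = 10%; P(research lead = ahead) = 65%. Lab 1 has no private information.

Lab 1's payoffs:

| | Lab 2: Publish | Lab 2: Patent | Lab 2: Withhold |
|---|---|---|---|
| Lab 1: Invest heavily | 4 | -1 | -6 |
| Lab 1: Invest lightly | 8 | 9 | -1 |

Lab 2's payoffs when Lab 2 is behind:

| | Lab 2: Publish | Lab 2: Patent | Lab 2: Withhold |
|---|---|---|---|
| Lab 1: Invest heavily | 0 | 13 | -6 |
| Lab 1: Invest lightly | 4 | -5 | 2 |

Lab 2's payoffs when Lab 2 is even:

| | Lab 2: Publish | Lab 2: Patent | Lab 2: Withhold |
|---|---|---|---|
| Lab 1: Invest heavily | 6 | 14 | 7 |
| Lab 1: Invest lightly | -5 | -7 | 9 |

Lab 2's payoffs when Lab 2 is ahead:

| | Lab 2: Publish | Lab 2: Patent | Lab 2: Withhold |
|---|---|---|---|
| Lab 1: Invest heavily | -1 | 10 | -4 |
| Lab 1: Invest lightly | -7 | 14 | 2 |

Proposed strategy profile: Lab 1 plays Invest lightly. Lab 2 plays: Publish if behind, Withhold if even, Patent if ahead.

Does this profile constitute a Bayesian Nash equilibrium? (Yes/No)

A profile is a BNE iff every type of every player is best-responding given beliefs about the other side.
Lab 1 plays Invest lightly: E[Invest lightly] = 0.25·(8) + 0.1·(-1) + 0.65·(9) = 7.75; E[Invest heavily] = -0.25. Best-responding. ✓
Lab 2 (research lead behind), facing Invest lightly: Publish gives 4, Patent gives -5, Withhold gives 2. Proposed Publish is best. ✓
Lab 2 (research lead even), facing Invest lightly: Publish gives -5, Patent gives -7, Withhold gives 9. Proposed Withhold is best. ✓
Lab 2 (research lead ahead), facing Invest lightly: Publish gives -7, Patent gives 14, Withhold gives 2. Proposed Patent is best. ✓

Yes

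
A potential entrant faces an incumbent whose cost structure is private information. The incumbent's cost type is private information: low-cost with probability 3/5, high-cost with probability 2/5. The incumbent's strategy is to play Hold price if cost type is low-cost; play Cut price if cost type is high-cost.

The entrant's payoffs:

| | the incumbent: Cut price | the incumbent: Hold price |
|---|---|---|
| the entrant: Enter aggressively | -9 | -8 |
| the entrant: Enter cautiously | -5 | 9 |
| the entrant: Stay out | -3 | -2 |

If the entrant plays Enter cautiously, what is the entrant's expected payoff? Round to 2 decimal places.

3.40

E[Enter cautiously] = 3/5·9 + 2/5·(-5) = 27/5 + (-2) = 17/5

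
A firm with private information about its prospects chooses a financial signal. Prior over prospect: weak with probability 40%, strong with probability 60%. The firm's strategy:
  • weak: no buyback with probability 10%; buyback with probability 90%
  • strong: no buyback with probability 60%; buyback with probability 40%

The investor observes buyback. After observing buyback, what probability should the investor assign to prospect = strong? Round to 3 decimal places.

Apply Bayes' rule using the sender's strategy as the likelihood.
P(buyback) = 0.4·0.9 + 0.6·0.4 = 0.6
P(strong | buyback) = (0.6·0.4) / 0.6 = 0.24 / 0.6 = 0.4

0.400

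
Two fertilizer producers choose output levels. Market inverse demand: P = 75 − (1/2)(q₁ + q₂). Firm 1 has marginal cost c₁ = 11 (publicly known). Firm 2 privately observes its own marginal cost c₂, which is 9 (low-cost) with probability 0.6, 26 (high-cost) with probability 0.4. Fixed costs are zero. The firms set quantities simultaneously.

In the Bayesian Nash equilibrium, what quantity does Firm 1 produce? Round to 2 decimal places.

45.87

Firm 2 with cost c maximizes (75 − (1/2)(q₁+q₂) − c)·q₂, giving q₂(c) = (75 − c − (1/2)q₁).
E[c₂] = 0.6·9 + 0.4·26 = 15.8
Firm 1's FOC against E[q₂] yields q₁ = (75 − 2·11 + E[c₂])/(3/2) = (75 − 22 + 15.8)/(3/2) = 45.8667.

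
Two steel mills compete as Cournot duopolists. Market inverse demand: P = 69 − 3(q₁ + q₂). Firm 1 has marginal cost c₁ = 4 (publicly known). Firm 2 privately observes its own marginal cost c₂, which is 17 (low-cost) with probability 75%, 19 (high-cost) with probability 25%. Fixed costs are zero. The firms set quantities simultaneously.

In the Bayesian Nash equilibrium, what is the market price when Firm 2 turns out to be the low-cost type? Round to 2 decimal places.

29.92

Firm 2 with cost c maximizes (69 − 3(q₁+q₂) − c)·q₂, giving q₂(c) = (69 − c − 3q₁)/6.
E[c₂] = 0.75·17 + 0.25·19 = 17.5
Firm 1's FOC against E[q₂] yields q₁ = (69 − 2·4 + E[c₂])/9 = (69 − 8 + 17.5)/9 = 8.72222.
q₂(low-cost) = 4.30556, so P = 69 − 3·(8.72222 + 4.30556) = 29.9167.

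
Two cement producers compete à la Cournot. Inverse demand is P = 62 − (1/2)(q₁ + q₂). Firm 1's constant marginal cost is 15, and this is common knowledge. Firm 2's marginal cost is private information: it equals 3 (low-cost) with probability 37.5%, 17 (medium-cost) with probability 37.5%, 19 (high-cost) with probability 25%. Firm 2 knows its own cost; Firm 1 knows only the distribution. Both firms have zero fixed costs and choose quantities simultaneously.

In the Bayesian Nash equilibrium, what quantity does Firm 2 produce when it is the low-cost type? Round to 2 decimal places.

44.25

Firm 2 with cost c maximizes (62 − (1/2)(q₁+q₂) − c)·q₂, giving q₂(c) = (62 − c − (1/2)q₁).
E[c₂] = 0.375·3 + 0.375·17 + 0.25·19 = 12.25
Firm 1's FOC against E[q₂] yields q₁ = (62 − 2·15 + E[c₂])/(3/2) = (62 − 30 + 12.25)/(3/2) = 29.5.
q₂(low-cost) = (62 − 3 − (1/2)·29.5) = 44.25.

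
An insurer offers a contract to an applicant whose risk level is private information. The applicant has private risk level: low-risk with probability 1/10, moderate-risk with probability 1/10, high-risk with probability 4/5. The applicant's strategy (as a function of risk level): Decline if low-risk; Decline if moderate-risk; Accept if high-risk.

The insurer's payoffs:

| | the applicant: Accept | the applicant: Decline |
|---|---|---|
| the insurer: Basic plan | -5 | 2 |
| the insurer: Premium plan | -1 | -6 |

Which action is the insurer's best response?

Premium plan

Compute the insurer's expected payoff for each action, taking the expectation over the applicant's type.
E[Basic plan] = 1/10·(2) + 1/10·(2) + 4/5·(-5) = -18/5
E[Premium plan] = 1/10·(-6) + 1/10·(-6) + 4/5·(-1) = -2
Best response: Premium plan (-2 is the largest).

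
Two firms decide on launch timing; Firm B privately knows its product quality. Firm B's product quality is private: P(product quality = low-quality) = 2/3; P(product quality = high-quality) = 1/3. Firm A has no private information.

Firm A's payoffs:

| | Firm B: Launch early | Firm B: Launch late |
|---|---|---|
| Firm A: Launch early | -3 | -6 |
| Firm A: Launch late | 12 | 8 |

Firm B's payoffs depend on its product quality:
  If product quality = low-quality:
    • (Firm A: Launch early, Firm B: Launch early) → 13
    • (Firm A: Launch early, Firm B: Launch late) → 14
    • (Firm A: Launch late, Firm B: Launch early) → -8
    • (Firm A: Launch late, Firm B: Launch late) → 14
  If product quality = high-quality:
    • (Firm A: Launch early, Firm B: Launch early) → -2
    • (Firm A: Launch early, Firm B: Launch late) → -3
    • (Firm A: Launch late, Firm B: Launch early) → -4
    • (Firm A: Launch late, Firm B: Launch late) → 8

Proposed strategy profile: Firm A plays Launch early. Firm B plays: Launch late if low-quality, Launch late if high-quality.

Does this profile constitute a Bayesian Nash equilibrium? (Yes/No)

Firm A plays Launch early: E[Launch early] = 2/3·(-6) + 1/3·(-6) = -6; E[Launch late] = 8. Not best-responding. ✗
Firm B (product quality low-quality), facing Launch early: Launch early gives 13, Launch late gives 14. Proposed Launch late is best. ✓
Firm B (product quality high-quality), facing Launch early: Launch early gives -2, Launch late gives -3. Proposed Launch late is not best — profitable deviation exists. ✗

No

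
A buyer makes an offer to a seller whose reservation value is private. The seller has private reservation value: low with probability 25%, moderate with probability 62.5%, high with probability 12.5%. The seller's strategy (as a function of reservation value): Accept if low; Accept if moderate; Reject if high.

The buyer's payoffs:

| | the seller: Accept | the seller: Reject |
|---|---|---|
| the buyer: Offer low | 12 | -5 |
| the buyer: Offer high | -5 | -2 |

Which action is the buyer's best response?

Compute the buyer's expected payoff for each action, taking the expectation over the seller's type.
E[Offer low] = 0.25·(12) + 0.625·(12) + 0.125·(-5) = 9.875
E[Offer high] = 0.25·(-5) + 0.625·(-5) + 0.125·(-2) = -4.625
Best response: Offer low (9.875 is the largest).

Offer low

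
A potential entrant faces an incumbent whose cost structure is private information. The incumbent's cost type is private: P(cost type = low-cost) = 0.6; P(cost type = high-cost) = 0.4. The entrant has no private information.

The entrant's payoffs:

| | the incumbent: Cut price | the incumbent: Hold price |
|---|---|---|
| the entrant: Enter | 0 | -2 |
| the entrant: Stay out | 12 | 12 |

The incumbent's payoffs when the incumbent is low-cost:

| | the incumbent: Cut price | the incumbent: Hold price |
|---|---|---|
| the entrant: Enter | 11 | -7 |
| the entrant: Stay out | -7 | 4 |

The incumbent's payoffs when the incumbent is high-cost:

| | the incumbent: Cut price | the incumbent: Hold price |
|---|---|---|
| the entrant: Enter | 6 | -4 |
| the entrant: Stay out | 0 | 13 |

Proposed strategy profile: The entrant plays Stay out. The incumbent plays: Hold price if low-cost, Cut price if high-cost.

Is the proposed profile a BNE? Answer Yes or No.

No

The entrant plays Stay out: E[Stay out] = 0.6·(12) + 0.4·(12) = 12; E[Enter] = -1.2. Best-responding. ✓
The incumbent (cost type low-cost), facing Stay out: Cut price gives -7, Hold price gives 4. Proposed Hold price is best. ✓
The incumbent (cost type high-cost), facing Stay out: Cut price gives 0, Hold price gives 13. Proposed Cut price is not best — profitable deviation exists. ✗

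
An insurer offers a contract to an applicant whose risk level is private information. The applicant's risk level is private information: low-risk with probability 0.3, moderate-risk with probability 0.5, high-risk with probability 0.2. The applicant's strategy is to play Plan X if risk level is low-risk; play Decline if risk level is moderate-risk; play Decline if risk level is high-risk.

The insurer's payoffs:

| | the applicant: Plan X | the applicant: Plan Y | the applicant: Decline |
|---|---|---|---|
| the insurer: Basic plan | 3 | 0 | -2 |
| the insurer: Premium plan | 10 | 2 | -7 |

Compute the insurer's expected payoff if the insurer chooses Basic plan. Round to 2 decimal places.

E[Basic plan] = 0.3·3 + 0.5·(-2) + 0.2·(-2) = 0.9 + (-1) + (-0.4) = -0.5

-0.50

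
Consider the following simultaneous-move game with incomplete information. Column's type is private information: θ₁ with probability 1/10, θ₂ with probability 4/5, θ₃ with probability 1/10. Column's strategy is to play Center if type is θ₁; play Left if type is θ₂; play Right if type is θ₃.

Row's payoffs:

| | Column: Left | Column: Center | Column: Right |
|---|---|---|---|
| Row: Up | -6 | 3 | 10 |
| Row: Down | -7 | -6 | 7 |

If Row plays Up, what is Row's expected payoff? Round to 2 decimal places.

-3.50

Take the expectation over Column's type, weighting each type's action by its prior probability.
E[Up] = 1/10·3 + 4/5·(-6) + 1/10·10 = 3/10 + (-24/5) + 1 = -7/2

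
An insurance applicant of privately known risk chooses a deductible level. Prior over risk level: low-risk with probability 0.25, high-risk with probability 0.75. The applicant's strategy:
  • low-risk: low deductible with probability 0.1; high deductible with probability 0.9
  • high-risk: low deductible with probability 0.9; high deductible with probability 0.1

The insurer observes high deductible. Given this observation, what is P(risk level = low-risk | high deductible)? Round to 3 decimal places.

0.750

P(high deductible) = 0.25·0.9 + 0.75·0.1 = 0.3
P(low-risk | high deductible) = (0.25·0.9) / 0.3 = 0.225 / 0.3 = 0.75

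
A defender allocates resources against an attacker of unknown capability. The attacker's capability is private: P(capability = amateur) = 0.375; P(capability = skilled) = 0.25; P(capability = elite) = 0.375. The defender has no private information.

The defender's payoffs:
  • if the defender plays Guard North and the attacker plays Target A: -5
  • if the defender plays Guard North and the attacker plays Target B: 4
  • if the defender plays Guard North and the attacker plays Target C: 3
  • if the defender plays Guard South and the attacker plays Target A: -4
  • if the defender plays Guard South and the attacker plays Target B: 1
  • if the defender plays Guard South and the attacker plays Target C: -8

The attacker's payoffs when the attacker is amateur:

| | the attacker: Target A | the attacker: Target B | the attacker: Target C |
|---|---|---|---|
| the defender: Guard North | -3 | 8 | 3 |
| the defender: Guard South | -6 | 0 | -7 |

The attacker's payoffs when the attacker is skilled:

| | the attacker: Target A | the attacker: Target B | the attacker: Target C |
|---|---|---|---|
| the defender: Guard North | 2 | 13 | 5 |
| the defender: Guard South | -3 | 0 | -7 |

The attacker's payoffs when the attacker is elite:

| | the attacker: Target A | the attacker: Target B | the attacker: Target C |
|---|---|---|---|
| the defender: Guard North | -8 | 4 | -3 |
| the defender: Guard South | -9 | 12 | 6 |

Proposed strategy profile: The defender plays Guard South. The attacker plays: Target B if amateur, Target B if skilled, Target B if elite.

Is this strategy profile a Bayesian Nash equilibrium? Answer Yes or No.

A profile is a BNE iff every type of every player is best-responding given beliefs about the other side.
The defender plays Guard South: E[Guard South] = 0.375·(1) + 0.25·(1) + 0.375·(1) = 1; E[Guard North] = 4. Not best-responding. ✗
The attacker (capability amateur), facing Guard South: Target A gives -6, Target B gives 0, Target C gives -7. Proposed Target B is best. ✓
The attacker (capability skilled), facing Guard South: Target A gives -3, Target B gives 0, Target C gives -7. Proposed Target B is best. ✓
The attacker (capability elite), facing Guard South: Target A gives -9, Target B gives 12, Target C gives 6. Proposed Target B is best. ✓

No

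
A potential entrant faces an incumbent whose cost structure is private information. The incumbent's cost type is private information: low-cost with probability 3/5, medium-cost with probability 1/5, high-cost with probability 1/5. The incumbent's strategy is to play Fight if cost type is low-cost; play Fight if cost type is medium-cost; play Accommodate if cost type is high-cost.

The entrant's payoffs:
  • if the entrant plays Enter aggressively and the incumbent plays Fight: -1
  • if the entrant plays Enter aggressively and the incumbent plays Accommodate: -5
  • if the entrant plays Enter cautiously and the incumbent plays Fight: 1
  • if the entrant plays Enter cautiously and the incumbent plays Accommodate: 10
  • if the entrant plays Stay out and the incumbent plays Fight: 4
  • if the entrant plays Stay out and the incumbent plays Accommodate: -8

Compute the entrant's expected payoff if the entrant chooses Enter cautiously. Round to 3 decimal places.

E[Enter cautiously] = 3/5·1 + 1/5·1 + 1/5·10 = 3/5 + 1/5 + 2 = 14/5

2.800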